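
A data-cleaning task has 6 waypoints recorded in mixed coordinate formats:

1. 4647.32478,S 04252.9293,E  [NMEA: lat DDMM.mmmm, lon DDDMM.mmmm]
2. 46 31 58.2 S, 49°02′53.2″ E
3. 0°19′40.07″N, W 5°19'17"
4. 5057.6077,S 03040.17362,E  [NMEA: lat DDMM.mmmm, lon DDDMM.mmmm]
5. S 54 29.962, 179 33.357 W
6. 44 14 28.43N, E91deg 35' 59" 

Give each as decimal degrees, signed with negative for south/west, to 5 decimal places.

1. -46.78875, 42.88216
2. -46.53283, 49.04811
3. 0.32780, -5.32139
4. -50.96013, 30.66956
5. -54.49937, -179.55595
6. 44.24123, 91.59972

Point 1:
  Latitude: split at 2 digits → 46° and 47.32478′; 46 + 47.32478/60 = 46.788746
  S → negative
  Longitude: split at 3 digits → 042° and 52.9293′; 42 + 52.9293/60 = 42.882155
  E ⇒ keep positive
Point 2:
  Latitude: 31′ + 58.2″ = 31.97000′; 46 + 31.97000/60 = 46.532833
  S → negative
  λ: 49° + 2/60 + 53.2/3600 = 49 + 0.033333 + 0.014778 = 49.048111
  E ⇒ keep positive
Point 3:
  Lat: 19′ + 40.07″ = 19.66783′; 0 + 19.66783/60 = 0.327797
  N ⇒ keep positive
  Lon: 5 + 19/60 + 17/3600 = 5.321389
  hemisphere W, so the sign is −
Point 4:
  Latitude: split at 2 digits → 50° and 57.6077′; 50 + 57.6077/60 = 50.960128
  S ⇒ negate
  λ: degrees = first 3 digits = 30, minutes = 40.17362; 30 + 40.17362/60 = 30.669560
  E → positive
Point 5:
  Lat: 54 + 29.962/60 = 54.499367
  S → negative
  Lon: 33.357′ = 0.555950°; total 179.555950
  hemisphere W, so the sign is −
Point 6:
  Lat: 14′ + 28.43″ = 14.47383′; 44 + 14.47383/60 = 44.241231
  N → positive
  Lon: 35′ + 59″ = 35.98333′; 91 + 35.98333/60 = 91.599722
  E ⇒ keep positive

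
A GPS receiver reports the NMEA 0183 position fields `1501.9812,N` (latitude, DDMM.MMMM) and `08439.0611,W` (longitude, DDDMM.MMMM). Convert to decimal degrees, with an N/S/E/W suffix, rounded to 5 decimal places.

15.03302° N, 84.65102° W

φ: degrees = first 2 digits = 15, minutes = 1.9812; 15 + 1.9812/60 = 15.033020
Longitude: degrees = first 3 digits = 84, minutes = 39.0611; 84 + 39.0611/60 = 84.651018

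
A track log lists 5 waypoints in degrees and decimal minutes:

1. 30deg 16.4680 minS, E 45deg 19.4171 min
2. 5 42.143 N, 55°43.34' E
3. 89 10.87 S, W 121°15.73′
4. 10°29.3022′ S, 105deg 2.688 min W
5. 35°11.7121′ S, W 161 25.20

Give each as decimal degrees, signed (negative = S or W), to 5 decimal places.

Point 1:
  Latitude: 30 + 16.468/60 = 30.274467
  S → negative
  λ: 19.4171′ = 0.323618°; total 45.323618
  E ⇒ keep positive
Point 2:
  Lat: 5 + 42.143/60 = 5.702383
  N ⇒ keep positive
  Longitude: 43.34′ = 0.722333°; total 55.722333
  E → positive
Point 3:
  Lat: 89 + 10.87/60 = 89.181167
  S → negative
  Lon: 121 + 15.73/60 = 121.262167
  W ⇒ negate
Point 4:
  Lat: 29.3022′ = 0.488370°; total 10.488370
  hemisphere S, so the sign is −
  Lon: 105 + 2.688/60 = 105.044800
  W ⇒ negate
Point 5:
  φ: 35 + 11.7121/60 = 35.195202
  hemisphere S, so the sign is −
  Longitude: 161 + 25.2/60 = 161.420000
  hemisphere W, so the sign is −

1. -30.27447, 45.32362
2. 5.70238, 55.72233
3. -89.18117, -121.26217
4. -10.48837, -105.04480
5. -35.19520, -161.42000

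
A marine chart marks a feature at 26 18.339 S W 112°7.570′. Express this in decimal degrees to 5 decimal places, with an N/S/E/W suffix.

26.30565° S, 112.12617° W

φ: 26 + 18.339/60 = 26.305650
λ: 7.57′ = 0.126167°; total 112.126167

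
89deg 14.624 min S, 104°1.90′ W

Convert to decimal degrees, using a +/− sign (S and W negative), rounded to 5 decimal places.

Lat: 89 + 14.624/60 = 89.243733
hemisphere S, so the sign is −
Longitude: 1.9′ = 0.031667°; total 104.031667
hemisphere W, so the sign is −

-89.24373, -104.03167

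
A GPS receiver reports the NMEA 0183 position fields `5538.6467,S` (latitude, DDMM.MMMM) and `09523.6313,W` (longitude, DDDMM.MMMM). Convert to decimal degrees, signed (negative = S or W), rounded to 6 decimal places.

-55.644112, -95.393855

Latitude: split at 2 digits → 55° and 38.6467′; 55 + 38.6467/60 = 55.6441117
S ⇒ negate
λ: split at 3 digits → 095° and 23.6313′; 95 + 23.6313/60 = 95.3938550
W ⇒ negate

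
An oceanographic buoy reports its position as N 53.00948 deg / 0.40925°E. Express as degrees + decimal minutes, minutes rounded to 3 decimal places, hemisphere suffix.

Latitude: fractional part 0.009480 → 0.56880 minutes
Longitude: minutes = (0.409250 − 0) × 60 = 24.55500

53° 0.569′ N, 0° 24.555′ E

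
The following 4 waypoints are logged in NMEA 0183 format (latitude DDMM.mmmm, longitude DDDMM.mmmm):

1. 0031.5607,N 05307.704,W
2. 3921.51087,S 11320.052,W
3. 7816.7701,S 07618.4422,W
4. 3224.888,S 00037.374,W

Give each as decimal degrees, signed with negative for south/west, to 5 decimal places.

1. 0.52601, -53.12840
2. -39.35851, -113.33420
3. -78.27950, -76.30737
4. -32.41480, -0.62290

Point 1:
  φ: split at 2 digits → 00° and 31.5607′; 0 + 31.5607/60 = 0.526012
  N ⇒ keep positive
  Lon: split at 3 digits → 053° and 7.704′; 53 + 7.704/60 = 53.128400
  W ⇒ negate
Point 2:
  φ: degrees = first 2 digits = 39, minutes = 21.51087; 39 + 21.51087/60 = 39.358515
  S → negative
  Lon: split at 3 digits → 113° and 20.052′; 113 + 20.052/60 = 113.334200
  hemisphere W, so the sign is −
Point 3:
  φ: split at 2 digits → 78° and 16.7701′; 78 + 16.7701/60 = 78.279502
  S ⇒ negate
  Lon: split at 3 digits → 076° and 18.4422′; 76 + 18.4422/60 = 76.307370
  hemisphere W, so the sign is −
Point 4:
  Latitude: split at 2 digits → 32° and 24.888′; 32 + 24.888/60 = 32.414800
  S ⇒ negate
  Longitude: split at 3 digits → 000° and 37.374′; 0 + 37.374/60 = 0.622900
  hemisphere W, so the sign is −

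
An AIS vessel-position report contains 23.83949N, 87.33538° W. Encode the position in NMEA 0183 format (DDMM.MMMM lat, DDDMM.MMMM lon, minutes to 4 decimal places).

2350.3694,N / 08720.1228,W

Latitude: minutes = (23.839490 − 23) × 60 = 50.369400
Longitude: minutes = (87.335380 − 87) × 60 = 20.122800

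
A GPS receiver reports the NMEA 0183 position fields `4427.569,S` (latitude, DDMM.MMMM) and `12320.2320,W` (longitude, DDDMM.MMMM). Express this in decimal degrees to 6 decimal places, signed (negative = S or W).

Lat: degrees = first 2 digits = 44, minutes = 27.569; 44 + 27.569/60 = 44.4594833
S ⇒ negate
λ: split at 3 digits → 123° and 20.232′; 123 + 20.232/60 = 123.3372000
W → negative

-44.459483, -123.337200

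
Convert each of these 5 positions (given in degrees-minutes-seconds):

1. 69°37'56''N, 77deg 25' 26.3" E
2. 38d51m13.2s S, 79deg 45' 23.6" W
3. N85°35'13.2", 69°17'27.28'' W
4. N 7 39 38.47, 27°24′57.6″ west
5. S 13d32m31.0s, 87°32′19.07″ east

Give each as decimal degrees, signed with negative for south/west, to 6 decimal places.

Point 1:
  φ: 37′ + 56″ = 37.93333′; 69 + 37.93333/60 = 69.6322222
  N ⇒ keep positive
  Longitude: 25′ + 26.3″ = 25.43833′; 77 + 25.43833/60 = 77.4239722
  E → positive
Point 2:
  Latitude: 38° + 51/60 + 13.2/3600 = 38 + 0.850000 + 0.003667 = 38.8536667
  hemisphere S, so the sign is −
  Longitude: 79° + 45/60 + 23.6/3600 = 79 + 0.750000 + 0.006556 = 79.7565556
  W → negative
Point 3:
  φ: 85 + 35/60 + 13.2/3600 = 85.5870000
  N → positive
  Lon: 69° + 17/60 + 27.28/3600 = 69 + 0.283333 + 0.007578 = 69.2909111
  hemisphere W, so the sign is −
Point 4:
  Latitude: 7 + 39/60 + 38.47/3600 = 7.6606861
  N → positive
  λ: 27 + 24/60 + 57.6/3600 = 27.4160000
  W ⇒ negate
Point 5:
  Latitude: 32′ + 31″ = 32.51667′; 13 + 32.51667/60 = 13.5419444
  S ⇒ negate
  Lon: 87 + 32/60 + 19.07/3600 = 87.5386306
  E → positive

1. 69.632222, 77.423972
2. -38.853667, -79.756556
3. 85.587000, -69.290911
4. 7.660686, -27.416000
5. -13.541944, 87.538631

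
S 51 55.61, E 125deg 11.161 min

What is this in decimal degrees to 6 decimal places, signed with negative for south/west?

-51.926833, 125.186017

Latitude: 51 + 55.61/60 = 51.9268333
S ⇒ negate
Lon: 11.161′ = 0.186017°; total 125.1860167
E → positive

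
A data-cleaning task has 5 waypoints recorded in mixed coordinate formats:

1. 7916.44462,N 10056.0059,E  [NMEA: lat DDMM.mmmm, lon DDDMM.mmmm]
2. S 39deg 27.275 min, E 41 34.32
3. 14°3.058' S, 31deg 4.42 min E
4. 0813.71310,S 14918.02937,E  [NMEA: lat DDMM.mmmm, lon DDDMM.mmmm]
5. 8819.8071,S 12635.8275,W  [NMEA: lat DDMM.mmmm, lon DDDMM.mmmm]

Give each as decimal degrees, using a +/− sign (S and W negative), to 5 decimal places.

1. 79.27408, 100.93343
2. -39.45458, 41.57200
3. -14.05097, 31.07367
4. -8.22855, 149.30049
5. -88.33012, -126.59713

Point 1:
  Lat: degrees = first 2 digits = 79, minutes = 16.44462; 79 + 16.44462/60 = 79.274077
  N ⇒ keep positive
  Lon: degrees = first 3 digits = 100, minutes = 56.0059; 100 + 56.0059/60 = 100.933432
  E → positive
Point 2:
  Lat: 39 + 27.275/60 = 39.454583
  hemisphere S, so the sign is −
  Longitude: 34.32′ = 0.572000°; total 41.572000
  E → positive
Point 3:
  Lat: 14 + 3.058/60 = 14.050967
  S → negative
  Longitude: 31 + 4.42/60 = 31.073667
  E → positive
Point 4:
  Latitude: degrees = first 2 digits = 8, minutes = 13.7131; 8 + 13.7131/60 = 8.228552
  hemisphere S, so the sign is −
  Lon: degrees = first 3 digits = 149, minutes = 18.02937; 149 + 18.02937/60 = 149.300490
  E → positive
Point 5:
  φ: degrees = first 2 digits = 88, minutes = 19.8071; 88 + 19.8071/60 = 88.330118
  hemisphere S, so the sign is −
  λ: degrees = first 3 digits = 126, minutes = 35.8275; 126 + 35.8275/60 = 126.597125
  hemisphere W, so the sign is −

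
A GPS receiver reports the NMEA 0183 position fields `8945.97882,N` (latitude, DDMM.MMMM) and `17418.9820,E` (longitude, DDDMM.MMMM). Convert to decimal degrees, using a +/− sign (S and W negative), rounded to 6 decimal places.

89.766314, 174.316367

Lat: split at 2 digits → 89° and 45.97882′; 89 + 45.97882/60 = 89.7663137
N ⇒ keep positive
Lon: degrees = first 3 digits = 174, minutes = 18.982; 174 + 18.982/60 = 174.3163667
E ⇒ keep positive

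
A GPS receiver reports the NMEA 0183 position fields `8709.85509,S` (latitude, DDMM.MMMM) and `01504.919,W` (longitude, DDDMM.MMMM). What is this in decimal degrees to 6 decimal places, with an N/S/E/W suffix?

87.164252° S, 15.081983° W

Latitude: degrees = first 2 digits = 87, minutes = 9.85509; 87 + 9.85509/60 = 87.1642515
λ: split at 3 digits → 015° and 4.919′; 15 + 4.919/60 = 15.0819833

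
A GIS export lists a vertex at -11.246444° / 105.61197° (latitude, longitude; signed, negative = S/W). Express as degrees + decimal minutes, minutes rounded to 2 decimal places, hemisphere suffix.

11° 14.79′ S, 105° 36.72′ E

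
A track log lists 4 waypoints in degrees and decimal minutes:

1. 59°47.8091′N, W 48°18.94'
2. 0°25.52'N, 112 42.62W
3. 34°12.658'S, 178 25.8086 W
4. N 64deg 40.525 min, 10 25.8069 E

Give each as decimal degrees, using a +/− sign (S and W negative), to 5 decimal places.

Point 1:
  Latitude: 47.8091′ = 0.796818°; total 59.796818
  N ⇒ keep positive
  Longitude: 18.94′ = 0.315667°; total 48.315667
  W → negative
Point 2:
  φ: 0 + 25.52/60 = 0.425333
  N → positive
  Lon: 42.62′ = 0.710333°; total 112.710333
  hemisphere W, so the sign is −
Point 3:
  Latitude: 34 + 12.658/60 = 34.210967
  hemisphere S, so the sign is −
  Longitude: 178 + 25.8086/60 = 178.430143
  W ⇒ negate
Point 4:
  Latitude: 40.525′ = 0.675417°; total 64.675417
  N → positive
  Longitude: 25.8069′ = 0.430115°; total 10.430115
  E ⇒ keep positive

1. 59.79682, -48.31567
2. 0.42533, -112.71033
3. -34.21097, -178.43014
4. 64.67542, 10.43012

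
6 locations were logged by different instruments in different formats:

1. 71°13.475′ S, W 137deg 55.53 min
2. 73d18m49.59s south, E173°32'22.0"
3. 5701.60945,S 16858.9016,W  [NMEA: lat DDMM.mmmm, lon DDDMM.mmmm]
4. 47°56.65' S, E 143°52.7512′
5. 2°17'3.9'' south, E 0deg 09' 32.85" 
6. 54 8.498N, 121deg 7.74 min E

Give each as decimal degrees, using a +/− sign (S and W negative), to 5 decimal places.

Point 1:
  φ: 13.475′ = 0.224583°; total 71.224583
  S → negative
  Longitude: 137 + 55.53/60 = 137.925500
  hemisphere W, so the sign is −
Point 2:
  Lat: 18′ + 49.59″ = 18.82650′; 73 + 18.82650/60 = 73.313775
  S → negative
  Lon: 173 + 32/60 + 22/3600 = 173.539444
  E → positive
Point 3:
  φ: degrees = first 2 digits = 57, minutes = 1.60945; 57 + 1.60945/60 = 57.026824
  S → negative
  λ: degrees = first 3 digits = 168, minutes = 58.9016; 168 + 58.9016/60 = 168.981693
  W → negative
Point 4:
  Lat: 47 + 56.65/60 = 47.944167
  S → negative
  λ: 143 + 52.7512/60 = 143.879187
  E → positive
Point 5:
  φ: 17′ + 3.9″ = 17.06500′; 2 + 17.06500/60 = 2.284417
  hemisphere S, so the sign is −
  λ: 9′ + 32.85″ = 9.54750′; 0 + 9.54750/60 = 0.159125
  E ⇒ keep positive
Point 6:
  φ: 8.498′ = 0.141633°; total 54.141633
  N ⇒ keep positive
  Lon: 7.74′ = 0.129000°; total 121.129000
  E → positive

1. -71.22458, -137.92550
2. -73.31378, 173.53944
3. -57.02682, -168.98169
4. -47.94417, 143.87919
5. -2.28442, 0.15913
6. 54.14163, 121.12900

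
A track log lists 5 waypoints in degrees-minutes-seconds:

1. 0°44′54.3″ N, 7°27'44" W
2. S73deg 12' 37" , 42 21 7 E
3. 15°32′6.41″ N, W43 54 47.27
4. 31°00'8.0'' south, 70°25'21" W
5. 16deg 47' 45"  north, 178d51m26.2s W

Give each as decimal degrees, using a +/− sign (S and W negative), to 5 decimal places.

1. 0.74842, -7.46222
2. -73.21028, 42.35194
3. 15.53511, -43.91313
4. -31.00222, -70.42250
5. 16.79583, -178.85728

Point 1:
  φ: 44′ + 54.3″ = 44.90500′; 0 + 44.90500/60 = 0.748417
  N → positive
  Lon: 7° + 27/60 + 44/3600 = 7 + 0.450000 + 0.012222 = 7.462222
  W → negative
Point 2:
  Latitude: 73° + 12/60 + 37/3600 = 73 + 0.200000 + 0.010278 = 73.210278
  hemisphere S, so the sign is −
  Longitude: 42° + 21/60 + 7/3600 = 42 + 0.350000 + 0.001944 = 42.351944
  E ⇒ keep positive
Point 3:
  φ: 15° + 32/60 + 6.41/3600 = 15 + 0.533333 + 0.001781 = 15.535114
  N → positive
  λ: 54′ + 47.27″ = 54.78783′; 43 + 54.78783/60 = 43.913131
  W ⇒ negate
Point 4:
  φ: 0′ + 8″ = 0.13333′; 31 + 0.13333/60 = 31.002222
  hemisphere S, so the sign is −
  Longitude: 70 + 25/60 + 21/3600 = 70.422500
  hemisphere W, so the sign is −
Point 5:
  Latitude: 47′ + 45″ = 47.75000′; 16 + 47.75000/60 = 16.795833
  N → positive
  Lon: 51′ + 26.2″ = 51.43667′; 178 + 51.43667/60 = 178.857278
  W → negative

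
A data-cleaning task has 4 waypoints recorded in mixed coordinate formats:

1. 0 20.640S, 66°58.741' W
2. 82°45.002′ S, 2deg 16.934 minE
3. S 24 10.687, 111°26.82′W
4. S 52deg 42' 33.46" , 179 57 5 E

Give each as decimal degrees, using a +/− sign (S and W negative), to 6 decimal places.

1. -0.344000, -66.979017
2. -82.750033, 2.282233
3. -24.178117, -111.447000
4. -52.709294, 179.951389

Point 1:
  Lat: 0 + 20.64/60 = 0.3440000
  hemisphere S, so the sign is −
  λ: 66 + 58.741/60 = 66.9790167
  hemisphere W, so the sign is −
Point 2:
  Latitude: 45.002′ = 0.750033°; total 82.7500333
  S ⇒ negate
  Longitude: 16.934′ = 0.282233°; total 2.2822333
  E ⇒ keep positive
Point 3:
  φ: 10.687′ = 0.178117°; total 24.1781167
  S → negative
  Lon: 26.82′ = 0.447000°; total 111.4470000
  hemisphere W, so the sign is −
Point 4:
  Lat: 52° + 42/60 + 33.46/3600 = 52 + 0.700000 + 0.009294 = 52.7092944
  hemisphere S, so the sign is −
  Longitude: 57′ + 5″ = 57.08333′; 179 + 57.08333/60 = 179.9513889
  E → positive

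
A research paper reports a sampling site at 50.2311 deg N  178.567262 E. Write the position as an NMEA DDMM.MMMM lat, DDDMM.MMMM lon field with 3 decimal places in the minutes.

Lat: minutes = (50.231100 − 50) × 60 = 13.86600
Lon: 178° + 0.567262 × 60 = 178° 34.03572′

5013.866,N / 17834.036,E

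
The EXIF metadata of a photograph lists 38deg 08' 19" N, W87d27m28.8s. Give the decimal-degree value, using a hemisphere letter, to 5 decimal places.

Lat: 38° + 8/60 + 19/3600 = 38 + 0.133333 + 0.005278 = 38.138611
λ: 87° + 27/60 + 28.8/3600 = 87 + 0.450000 + 0.008000 = 87.458000

38.13861° N, 87.45800° W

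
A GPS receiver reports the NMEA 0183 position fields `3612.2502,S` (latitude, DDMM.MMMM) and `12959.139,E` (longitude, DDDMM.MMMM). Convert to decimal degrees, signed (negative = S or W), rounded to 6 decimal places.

-36.204170, 129.985650

Latitude: degrees = first 2 digits = 36, minutes = 12.2502; 36 + 12.2502/60 = 36.2041700
S ⇒ negate
Lon: split at 3 digits → 129° and 59.139′; 129 + 59.139/60 = 129.9856500
E → positive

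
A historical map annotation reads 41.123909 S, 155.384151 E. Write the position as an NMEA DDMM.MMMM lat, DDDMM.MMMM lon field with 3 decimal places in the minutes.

4107.435,S / 15523.049,E

φ: minutes = (41.123909 − 41) × 60 = 7.43454
Lon: 155° + 0.384151 × 60 = 155° 23.04906′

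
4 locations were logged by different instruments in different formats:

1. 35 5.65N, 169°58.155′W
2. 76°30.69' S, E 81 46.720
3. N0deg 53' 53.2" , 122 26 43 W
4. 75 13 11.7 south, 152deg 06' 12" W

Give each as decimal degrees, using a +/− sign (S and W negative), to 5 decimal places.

Point 1:
  Latitude: 5.65′ = 0.094167°; total 35.094167
  N ⇒ keep positive
  λ: 58.155′ = 0.969250°; total 169.969250
  W ⇒ negate
Point 2:
  Lat: 76 + 30.69/60 = 76.511500
  hemisphere S, so the sign is −
  λ: 81 + 46.72/60 = 81.778667
  E → positive
Point 3:
  Latitude: 53′ + 53.2″ = 53.88667′; 0 + 53.88667/60 = 0.898111
  N ⇒ keep positive
  λ: 122° + 26/60 + 43/3600 = 122 + 0.433333 + 0.011944 = 122.445278
  W → negative
Point 4:
  Latitude: 13′ + 11.7″ = 13.19500′; 75 + 13.19500/60 = 75.219917
  hemisphere S, so the sign is −
  λ: 6′ + 12″ = 6.20000′; 152 + 6.20000/60 = 152.103333
  W ⇒ negate

1. 35.09417, -169.96925
2. -76.51150, 81.77867
3. 0.89811, -122.44528
4. -75.21992, -152.10333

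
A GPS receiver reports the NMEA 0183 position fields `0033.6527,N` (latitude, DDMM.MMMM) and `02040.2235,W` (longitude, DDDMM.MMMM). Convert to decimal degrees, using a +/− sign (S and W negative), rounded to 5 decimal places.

0.56088, -20.67039

Lat: degrees = first 2 digits = 0, minutes = 33.6527; 0 + 33.6527/60 = 0.560878
N ⇒ keep positive
Longitude: degrees = first 3 digits = 20, minutes = 40.2235; 20 + 40.2235/60 = 20.670392
W → negative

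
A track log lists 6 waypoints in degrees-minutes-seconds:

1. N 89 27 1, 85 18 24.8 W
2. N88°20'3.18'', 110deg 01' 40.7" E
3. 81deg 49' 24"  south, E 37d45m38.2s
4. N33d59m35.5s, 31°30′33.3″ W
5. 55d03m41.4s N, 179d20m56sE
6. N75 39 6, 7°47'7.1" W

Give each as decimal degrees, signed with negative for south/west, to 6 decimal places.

1. 89.450278, -85.306889
2. 88.334217, 110.027972
3. -81.823333, 37.760611
4. 33.993194, -31.509250
5. 55.061500, 179.348889
6. 75.651667, -7.785306

Point 1:
  Latitude: 89 + 27/60 + 1/3600 = 89.4502778
  N → positive
  Longitude: 85 + 18/60 + 24.8/3600 = 85.3068889
  W → negative
Point 2:
  φ: 88 + 20/60 + 3.18/3600 = 88.3342167
  N ⇒ keep positive
  Lon: 110 + 1/60 + 40.7/3600 = 110.0279722
  E ⇒ keep positive
Point 3:
  φ: 81 + 49/60 + 24/3600 = 81.8233333
  hemisphere S, so the sign is −
  λ: 45′ + 38.2″ = 45.63667′; 37 + 45.63667/60 = 37.7606111
  E ⇒ keep positive
Point 4:
  Latitude: 59′ + 35.5″ = 59.59167′; 33 + 59.59167/60 = 33.9931944
  N → positive
  λ: 30′ + 33.3″ = 30.55500′; 31 + 30.55500/60 = 31.5092500
  W → negative
Point 5:
  Lat: 55 + 3/60 + 41.4/3600 = 55.0615000
  N → positive
  Longitude: 20′ + 56″ = 20.93333′; 179 + 20.93333/60 = 179.3488889
  E ⇒ keep positive
Point 6:
  φ: 75 + 39/60 + 6/3600 = 75.6516667
  N → positive
  Lon: 7 + 47/60 + 7.1/3600 = 7.7853056
  W ⇒ negate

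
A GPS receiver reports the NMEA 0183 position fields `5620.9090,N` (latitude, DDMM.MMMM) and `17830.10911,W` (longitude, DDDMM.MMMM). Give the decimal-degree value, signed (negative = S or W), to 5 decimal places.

56.34848, -178.50182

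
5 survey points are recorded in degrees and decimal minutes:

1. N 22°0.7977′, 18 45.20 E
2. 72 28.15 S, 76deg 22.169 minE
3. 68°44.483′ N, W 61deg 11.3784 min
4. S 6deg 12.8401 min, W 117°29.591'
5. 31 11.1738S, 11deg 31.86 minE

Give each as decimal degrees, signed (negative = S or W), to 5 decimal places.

1. 22.01330, 18.75333
2. -72.46917, 76.36948
3. 68.74138, -61.18964
4. -6.21400, -117.49318
5. -31.18623, 11.53100

Point 1:
  φ: 0.7977′ = 0.013295°; total 22.013295
  N ⇒ keep positive
  Lon: 45.2′ = 0.753333°; total 18.753333
  E → positive
Point 2:
  φ: 72 + 28.15/60 = 72.469167
  hemisphere S, so the sign is −
  λ: 76 + 22.169/60 = 76.369483
  E ⇒ keep positive
Point 3:
  Latitude: 44.483′ = 0.741383°; total 68.741383
  N ⇒ keep positive
  Lon: 61 + 11.3784/60 = 61.189640
  W ⇒ negate
Point 4:
  Latitude: 6 + 12.8401/60 = 6.214002
  S → negative
  Longitude: 117 + 29.591/60 = 117.493183
  W ⇒ negate
Point 5:
  Lat: 31 + 11.1738/60 = 31.186230
  S → negative
  λ: 11 + 31.86/60 = 11.531000
  E ⇒ keep positive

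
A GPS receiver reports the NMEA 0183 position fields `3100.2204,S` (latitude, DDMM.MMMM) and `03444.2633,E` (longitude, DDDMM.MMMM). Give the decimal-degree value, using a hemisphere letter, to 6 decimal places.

31.003673° S, 34.737722° E

Lat: degrees = first 2 digits = 31, minutes = 0.2204; 31 + 0.2204/60 = 31.0036733
λ: split at 3 digits → 034° and 44.2633′; 34 + 44.2633/60 = 34.7377217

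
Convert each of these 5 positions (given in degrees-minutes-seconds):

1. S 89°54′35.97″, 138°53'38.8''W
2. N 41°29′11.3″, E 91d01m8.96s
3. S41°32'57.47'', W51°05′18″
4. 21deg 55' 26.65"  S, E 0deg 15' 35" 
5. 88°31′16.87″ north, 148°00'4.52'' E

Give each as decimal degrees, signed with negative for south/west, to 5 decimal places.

Point 1:
  Lat: 89° + 54/60 + 35.97/3600 = 89 + 0.900000 + 0.009992 = 89.909992
  hemisphere S, so the sign is −
  Longitude: 53′ + 38.8″ = 53.64667′; 138 + 53.64667/60 = 138.894111
  W ⇒ negate
Point 2:
  Latitude: 41° + 29/60 + 11.3/3600 = 41 + 0.483333 + 0.003139 = 41.486472
  N → positive
  λ: 91° + 1/60 + 8.96/3600 = 91 + 0.016667 + 0.002489 = 91.019156
  E → positive
Point 3:
  Latitude: 32′ + 57.47″ = 32.95783′; 41 + 32.95783/60 = 41.549297
  S ⇒ negate
  Longitude: 51 + 5/60 + 18/3600 = 51.088333
  W ⇒ negate
Point 4:
  Latitude: 21 + 55/60 + 26.65/3600 = 21.924069
  S → negative
  λ: 0 + 15/60 + 35/3600 = 0.259722
  E ⇒ keep positive
Point 5:
  φ: 31′ + 16.87″ = 31.28117′; 88 + 31.28117/60 = 88.521353
  N ⇒ keep positive
  Lon: 0′ + 4.52″ = 0.07533′; 148 + 0.07533/60 = 148.001256
  E ⇒ keep positive

1. -89.90999, -138.89411
2. 41.48647, 91.01916
3. -41.54930, -51.08833
4. -21.92407, 0.25972
5. 88.52135, 148.00126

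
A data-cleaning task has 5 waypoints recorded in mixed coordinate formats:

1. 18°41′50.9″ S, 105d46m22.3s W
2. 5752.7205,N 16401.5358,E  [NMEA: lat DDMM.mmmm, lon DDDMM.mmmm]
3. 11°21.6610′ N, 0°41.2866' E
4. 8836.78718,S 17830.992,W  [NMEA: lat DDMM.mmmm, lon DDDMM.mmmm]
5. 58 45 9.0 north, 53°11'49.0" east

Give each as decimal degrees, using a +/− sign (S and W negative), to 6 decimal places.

1. -18.697472, -105.772861
2. 57.878675, 164.025597
3. 11.361017, 0.688110
4. -88.613120, -178.516533
5. 58.752500, 53.196944

Point 1:
  Lat: 18 + 41/60 + 50.9/3600 = 18.6974722
  S → negative
  λ: 105 + 46/60 + 22.3/3600 = 105.7728611
  W → negative
Point 2:
  Lat: split at 2 digits → 57° and 52.7205′; 57 + 52.7205/60 = 57.8786750
  N ⇒ keep positive
  λ: split at 3 digits → 164° and 1.5358′; 164 + 1.5358/60 = 164.0255967
  E → positive
Point 3:
  φ: 21.661′ = 0.361017°; total 11.3610167
  N ⇒ keep positive
  Longitude: 0 + 41.2866/60 = 0.6881100
  E → positive
Point 4:
  Latitude: split at 2 digits → 88° and 36.78718′; 88 + 36.78718/60 = 88.6131197
  hemisphere S, so the sign is −
  Longitude: degrees = first 3 digits = 178, minutes = 30.992; 178 + 30.992/60 = 178.5165333
  W ⇒ negate
Point 5:
  Lat: 45′ + 9″ = 45.15000′; 58 + 45.15000/60 = 58.7525000
  N ⇒ keep positive
  Lon: 53° + 11/60 + 49/3600 = 53 + 0.183333 + 0.013611 = 53.1969444
  E ⇒ keep positive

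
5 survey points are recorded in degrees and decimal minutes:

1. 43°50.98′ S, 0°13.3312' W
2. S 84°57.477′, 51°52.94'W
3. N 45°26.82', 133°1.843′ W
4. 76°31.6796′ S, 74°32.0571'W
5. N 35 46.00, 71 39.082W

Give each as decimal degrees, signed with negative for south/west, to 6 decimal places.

Point 1:
  Lat: 43 + 50.98/60 = 43.8496667
  hemisphere S, so the sign is −
  Lon: 0 + 13.3312/60 = 0.2221867
  W → negative
Point 2:
  Latitude: 57.477′ = 0.957950°; total 84.9579500
  S → negative
  λ: 51 + 52.94/60 = 51.8823333
  W ⇒ negate
Point 3:
  φ: 26.82′ = 0.447000°; total 45.4470000
  N → positive
  λ: 1.843′ = 0.030717°; total 133.0307167
  W → negative
Point 4:
  Lat: 31.6796′ = 0.527993°; total 76.5279933
  hemisphere S, so the sign is −
  Lon: 32.0571′ = 0.534285°; total 74.5342850
  hemisphere W, so the sign is −
Point 5:
  Lat: 35 + 46/60 = 35.7666667
  N → positive
  Lon: 71 + 39.082/60 = 71.6513667
  hemisphere W, so the sign is −

1. -43.849667, -0.222187
2. -84.957950, -51.882333
3. 45.447000, -133.030717
4. -76.527993, -74.534285
5. 35.766667, -71.651367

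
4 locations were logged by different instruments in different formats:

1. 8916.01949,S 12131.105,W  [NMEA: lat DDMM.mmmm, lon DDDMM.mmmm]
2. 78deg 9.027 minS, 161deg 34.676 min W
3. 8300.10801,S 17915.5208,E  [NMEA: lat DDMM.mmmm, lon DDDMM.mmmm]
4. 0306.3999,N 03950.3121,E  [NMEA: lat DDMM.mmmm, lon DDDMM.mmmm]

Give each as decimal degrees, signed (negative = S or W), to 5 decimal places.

1. -89.26699, -121.51842
2. -78.15045, -161.57793
3. -83.00180, 179.25868
4. 3.10667, 39.83854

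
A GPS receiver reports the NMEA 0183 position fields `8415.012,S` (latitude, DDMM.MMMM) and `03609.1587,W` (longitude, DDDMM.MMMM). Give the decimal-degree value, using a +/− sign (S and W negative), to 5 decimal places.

Latitude: split at 2 digits → 84° and 15.012′; 84 + 15.012/60 = 84.250200
S → negative
Longitude: split at 3 digits → 036° and 9.1587′; 36 + 9.1587/60 = 36.152645
hemisphere W, so the sign is −

-84.25020, -36.15265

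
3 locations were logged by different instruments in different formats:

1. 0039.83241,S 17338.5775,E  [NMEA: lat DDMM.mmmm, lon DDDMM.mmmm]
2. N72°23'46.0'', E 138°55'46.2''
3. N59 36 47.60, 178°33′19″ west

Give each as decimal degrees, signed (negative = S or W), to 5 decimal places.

Point 1:
  φ: split at 2 digits → 00° and 39.83241′; 0 + 39.83241/60 = 0.663874
  S → negative
  Lon: split at 3 digits → 173° and 38.5775′; 173 + 38.5775/60 = 173.642958
  E → positive
Point 2:
  Latitude: 72 + 23/60 + 46/3600 = 72.396111
  N ⇒ keep positive
  Lon: 138 + 55/60 + 46.2/3600 = 138.929500
  E → positive
Point 3:
  Lat: 59° + 36/60 + 47.6/3600 = 59 + 0.600000 + 0.013222 = 59.613222
  N → positive
  Lon: 178 + 33/60 + 19/3600 = 178.555278
  W ⇒ negate

1. -0.66387, 173.64296
2. 72.39611, 138.92950
3. 59.61322, -178.55528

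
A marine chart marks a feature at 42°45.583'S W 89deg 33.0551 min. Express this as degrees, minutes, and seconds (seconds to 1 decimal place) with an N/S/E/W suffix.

42°45′35.0″ S, 89°33′3.3″ W

Latitude: 45.58300′ → 45′ and 0.58300 × 60 = 34.980″
Lon: 33.05510′ → 33′ and 0.05510 × 60 = 3.306″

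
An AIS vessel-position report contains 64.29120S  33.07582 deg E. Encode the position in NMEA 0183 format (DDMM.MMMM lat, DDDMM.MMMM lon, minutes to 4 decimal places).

φ: minutes = (64.291200 − 64) × 60 = 17.472000
λ: 33° + 0.075820 × 60 = 33° 4.549200′

6417.4720,S / 03304.5492,E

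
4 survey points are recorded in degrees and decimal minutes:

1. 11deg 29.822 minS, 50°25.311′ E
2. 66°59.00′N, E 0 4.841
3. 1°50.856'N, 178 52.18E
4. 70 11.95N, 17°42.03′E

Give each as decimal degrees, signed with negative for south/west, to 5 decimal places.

Point 1:
  φ: 11 + 29.822/60 = 11.497033
  S ⇒ negate
  Lon: 25.311′ = 0.421850°; total 50.421850
  E → positive
Point 2:
  Lat: 59′ = 0.983333°; total 66.983333
  N ⇒ keep positive
  Longitude: 0 + 4.841/60 = 0.080683
  E → positive
Point 3:
  φ: 1 + 50.856/60 = 1.847600
  N ⇒ keep positive
  Longitude: 178 + 52.18/60 = 178.869667
  E → positive
Point 4:
  Latitude: 11.95′ = 0.199167°; total 70.199167
  N → positive
  Lon: 17 + 42.03/60 = 17.700500
  E ⇒ keep positive

1. -11.49703, 50.42185
2. 66.98333, 0.08068
3. 1.84760, 178.86967
4. 70.19917, 17.70050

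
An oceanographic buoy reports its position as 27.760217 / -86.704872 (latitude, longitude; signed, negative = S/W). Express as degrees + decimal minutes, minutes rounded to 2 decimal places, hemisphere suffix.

27° 45.61′ N, 86° 42.29′ W

φ: minutes = (27.760217 − 27) × 60 = 45.6130
Longitude is negative → W; |value| = 86.704872
λ: fractional part 0.704872 → 42.2923 minutes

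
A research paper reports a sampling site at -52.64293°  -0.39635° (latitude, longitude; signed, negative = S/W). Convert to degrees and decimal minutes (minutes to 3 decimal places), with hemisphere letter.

52° 38.576′ S, 0° 23.781′ W

Latitude is negative → S; |value| = 52.642930
Lat: fractional part 0.642930 → 38.57580 minutes
Longitude is negative → W; |value| = 0.396350
Longitude: minutes = (0.396350 − 0) × 60 = 23.78100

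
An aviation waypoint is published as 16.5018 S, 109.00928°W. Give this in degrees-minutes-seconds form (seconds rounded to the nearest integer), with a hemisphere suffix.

16°30′6″ S, 109°00′33″ W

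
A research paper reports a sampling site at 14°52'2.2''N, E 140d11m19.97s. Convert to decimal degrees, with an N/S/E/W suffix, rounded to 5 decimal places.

14.86728° N, 140.18888° E

Lat: 14 + 52/60 + 2.2/3600 = 14.867278
Longitude: 11′ + 19.97″ = 11.33283′; 140 + 11.33283/60 = 140.188881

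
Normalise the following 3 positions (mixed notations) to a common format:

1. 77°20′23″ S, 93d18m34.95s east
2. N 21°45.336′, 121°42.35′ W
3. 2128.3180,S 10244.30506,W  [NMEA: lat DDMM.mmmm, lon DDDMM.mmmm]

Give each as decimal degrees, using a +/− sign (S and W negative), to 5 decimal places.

1. -77.33972, 93.30971
2. 21.75560, -121.70583
3. -21.47197, -102.73842

Point 1:
  Latitude: 20′ + 23″ = 20.38333′; 77 + 20.38333/60 = 77.339722
  S → negative
  Longitude: 93 + 18/60 + 34.95/3600 = 93.309708
  E → positive
Point 2:
  Lat: 45.336′ = 0.755600°; total 21.755600
  N ⇒ keep positive
  Longitude: 121 + 42.35/60 = 121.705833
  hemisphere W, so the sign is −
Point 3:
  Lat: degrees = first 2 digits = 21, minutes = 28.318; 21 + 28.318/60 = 21.471967
  S → negative
  Lon: split at 3 digits → 102° and 44.30506′; 102 + 44.30506/60 = 102.738418
  W ⇒ negate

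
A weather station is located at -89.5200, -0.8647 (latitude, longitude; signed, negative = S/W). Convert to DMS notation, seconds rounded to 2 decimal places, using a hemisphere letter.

Latitude is negative → S; |value| = 89.520000
Latitude: 0.520000 × 60 = 31.20000′ → 31′, remainder × 60 = 12.0000″
Longitude is negative → W; |value| = 0.864700
λ: 0.864700° → 51.88200′; 0.88200 × 60 = 52.9200″

89°31′12.00″ S, 0°51′52.92″ W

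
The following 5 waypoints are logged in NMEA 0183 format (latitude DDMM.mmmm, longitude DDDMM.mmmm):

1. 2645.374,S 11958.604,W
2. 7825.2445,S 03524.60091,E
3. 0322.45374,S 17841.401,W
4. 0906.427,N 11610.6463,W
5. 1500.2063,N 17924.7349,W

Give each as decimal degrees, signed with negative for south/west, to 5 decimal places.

Point 1:
  Lat: degrees = first 2 digits = 26, minutes = 45.374; 26 + 45.374/60 = 26.756233
  S → negative
  λ: degrees = first 3 digits = 119, minutes = 58.604; 119 + 58.604/60 = 119.976733
  hemisphere W, so the sign is −
Point 2:
  φ: degrees = first 2 digits = 78, minutes = 25.2445; 78 + 25.2445/60 = 78.420742
  hemisphere S, so the sign is −
  Lon: degrees = first 3 digits = 35, minutes = 24.60091; 35 + 24.60091/60 = 35.410015
  E → positive
Point 3:
  Lat: split at 2 digits → 03° and 22.45374′; 3 + 22.45374/60 = 3.374229
  hemisphere S, so the sign is −
  λ: split at 3 digits → 178° and 41.401′; 178 + 41.401/60 = 178.690017
  W ⇒ negate
Point 4:
  φ: split at 2 digits → 09° and 6.427′; 9 + 6.427/60 = 9.107117
  N ⇒ keep positive
  Longitude: degrees = first 3 digits = 116, minutes = 10.6463; 116 + 10.6463/60 = 116.177438
  W → negative
Point 5:
  Latitude: degrees = first 2 digits = 15, minutes = 0.2063; 15 + 0.2063/60 = 15.003438
  N ⇒ keep positive
  Longitude: split at 3 digits → 179° and 24.7349′; 179 + 24.7349/60 = 179.412248
  W ⇒ negate

1. -26.75623, -119.97673
2. -78.42074, 35.41002
3. -3.37423, -178.69002
4. 9.10712, -116.17744
5. 15.00344, -179.41225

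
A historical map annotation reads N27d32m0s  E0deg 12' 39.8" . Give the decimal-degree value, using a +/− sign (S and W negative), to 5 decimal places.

27.53333, 0.21106

Lat: 27° + 32/60 + 0/3600 = 27 + 0.533333 + 0.000000 = 27.533333
N ⇒ keep positive
λ: 12′ + 39.8″ = 12.66333′; 0 + 12.66333/60 = 0.211056
E ⇒ keep positive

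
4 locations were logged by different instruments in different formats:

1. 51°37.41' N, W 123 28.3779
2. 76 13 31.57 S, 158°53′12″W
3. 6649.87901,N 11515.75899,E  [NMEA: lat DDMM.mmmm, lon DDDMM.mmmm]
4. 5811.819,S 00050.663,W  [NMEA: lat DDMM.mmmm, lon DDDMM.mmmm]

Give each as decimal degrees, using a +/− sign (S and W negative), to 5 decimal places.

Point 1:
  φ: 37.41′ = 0.623500°; total 51.623500
  N → positive
  Longitude: 28.3779′ = 0.472965°; total 123.472965
  hemisphere W, so the sign is −
Point 2:
  Lat: 76 + 13/60 + 31.57/3600 = 76.225436
  S → negative
  Longitude: 53′ + 12″ = 53.20000′; 158 + 53.20000/60 = 158.886667
  W → negative
Point 3:
  φ: split at 2 digits → 66° and 49.87901′; 66 + 49.87901/60 = 66.831317
  N ⇒ keep positive
  λ: degrees = first 3 digits = 115, minutes = 15.75899; 115 + 15.75899/60 = 115.262650
  E → positive
Point 4:
  φ: split at 2 digits → 58° and 11.819′; 58 + 11.819/60 = 58.196983
  hemisphere S, so the sign is −
  Longitude: split at 3 digits → 000° and 50.663′; 0 + 50.663/60 = 0.844383
  hemisphere W, so the sign is −

1. 51.62350, -123.47297
2. -76.22544, -158.88667
3. 66.83132, 115.26265
4. -58.19698, -0.84438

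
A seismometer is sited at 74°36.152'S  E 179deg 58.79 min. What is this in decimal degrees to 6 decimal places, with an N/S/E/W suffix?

Lat: 74 + 36.152/60 = 74.6025333
Longitude: 179 + 58.79/60 = 179.9798333

74.602533° S, 179.979833° E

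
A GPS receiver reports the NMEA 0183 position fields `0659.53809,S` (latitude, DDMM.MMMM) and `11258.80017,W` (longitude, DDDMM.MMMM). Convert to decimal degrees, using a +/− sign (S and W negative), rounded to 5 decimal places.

-6.99230, -112.98000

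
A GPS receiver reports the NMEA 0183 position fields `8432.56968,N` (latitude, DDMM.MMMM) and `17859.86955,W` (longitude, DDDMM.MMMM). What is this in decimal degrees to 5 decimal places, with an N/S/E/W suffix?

84.54283° N, 178.99783° W

φ: split at 2 digits → 84° and 32.56968′; 84 + 32.56968/60 = 84.542828
Lon: degrees = first 3 digits = 178, minutes = 59.86955; 178 + 59.86955/60 = 178.997826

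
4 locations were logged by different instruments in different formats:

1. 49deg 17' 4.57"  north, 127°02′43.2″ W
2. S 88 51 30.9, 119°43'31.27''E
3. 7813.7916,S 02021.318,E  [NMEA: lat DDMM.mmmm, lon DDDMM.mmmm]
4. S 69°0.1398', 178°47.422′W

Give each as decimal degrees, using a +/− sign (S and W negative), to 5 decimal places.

Point 1:
  φ: 17′ + 4.57″ = 17.07617′; 49 + 17.07617/60 = 49.284603
  N ⇒ keep positive
  λ: 127 + 2/60 + 43.2/3600 = 127.045333
  W → negative
Point 2:
  Lat: 88° + 51/60 + 30.9/3600 = 88 + 0.850000 + 0.008583 = 88.858583
  hemisphere S, so the sign is −
  λ: 43′ + 31.27″ = 43.52117′; 119 + 43.52117/60 = 119.725353
  E → positive
Point 3:
  φ: split at 2 digits → 78° and 13.7916′; 78 + 13.7916/60 = 78.229860
  S ⇒ negate
  Lon: split at 3 digits → 020° and 21.318′; 20 + 21.318/60 = 20.355300
  E ⇒ keep positive
Point 4:
  Latitude: 69 + 0.1398/60 = 69.002330
  S ⇒ negate
  Lon: 178 + 47.422/60 = 178.790367
  hemisphere W, so the sign is −

1. 49.28460, -127.04533
2. -88.85858, 119.72535
3. -78.22986, 20.35530
4. -69.00233, -178.79037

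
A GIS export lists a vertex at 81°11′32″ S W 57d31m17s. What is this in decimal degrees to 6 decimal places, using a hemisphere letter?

81.192222° S, 57.521389° W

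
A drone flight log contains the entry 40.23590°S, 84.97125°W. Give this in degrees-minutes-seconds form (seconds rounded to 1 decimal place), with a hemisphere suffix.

Lat: 0.235900° → 14.15400′; 0.15400 × 60 = 9.240″
Lon: whole degrees 84; 58.27500′ → 58′ and 16.500″

40°14′9.2″ S, 84°58′16.5″ W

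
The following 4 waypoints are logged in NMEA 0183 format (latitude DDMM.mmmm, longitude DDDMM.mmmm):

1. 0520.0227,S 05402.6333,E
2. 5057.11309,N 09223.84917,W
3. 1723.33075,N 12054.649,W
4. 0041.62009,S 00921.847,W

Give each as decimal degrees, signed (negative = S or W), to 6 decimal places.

1. -5.333712, 54.043888
2. 50.951885, -92.397486
3. 17.388846, -120.910817
4. -0.693668, -9.364117

Point 1:
  φ: degrees = first 2 digits = 5, minutes = 20.0227; 5 + 20.0227/60 = 5.3337117
  hemisphere S, so the sign is −
  λ: split at 3 digits → 054° and 2.6333′; 54 + 2.6333/60 = 54.0438883
  E ⇒ keep positive
Point 2:
  Latitude: degrees = first 2 digits = 50, minutes = 57.11309; 50 + 57.11309/60 = 50.9518848
  N → positive
  λ: split at 3 digits → 092° and 23.84917′; 92 + 23.84917/60 = 92.3974862
  W → negative
Point 3:
  φ: split at 2 digits → 17° and 23.33075′; 17 + 23.33075/60 = 17.3888458
  N → positive
  Lon: degrees = first 3 digits = 120, minutes = 54.649; 120 + 54.649/60 = 120.9108167
  W → negative
Point 4:
  Lat: degrees = first 2 digits = 0, minutes = 41.62009; 0 + 41.62009/60 = 0.6936682
  S → negative
  λ: degrees = first 3 digits = 9, minutes = 21.847; 9 + 21.847/60 = 9.3641167
  W ⇒ negate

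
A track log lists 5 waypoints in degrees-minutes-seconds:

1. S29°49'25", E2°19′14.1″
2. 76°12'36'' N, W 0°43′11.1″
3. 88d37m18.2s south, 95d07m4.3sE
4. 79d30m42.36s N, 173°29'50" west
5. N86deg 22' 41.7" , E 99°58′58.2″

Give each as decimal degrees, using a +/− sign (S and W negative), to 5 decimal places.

Point 1:
  Lat: 29 + 49/60 + 25/3600 = 29.823611
  S ⇒ negate
  Longitude: 2° + 19/60 + 14.1/3600 = 2 + 0.316667 + 0.003917 = 2.320583
  E ⇒ keep positive
Point 2:
  Lat: 76° + 12/60 + 36/3600 = 76 + 0.200000 + 0.010000 = 76.210000
  N ⇒ keep positive
  Lon: 43′ + 11.1″ = 43.18500′; 0 + 43.18500/60 = 0.719750
  W ⇒ negate
Point 3:
  Lat: 88° + 37/60 + 18.2/3600 = 88 + 0.616667 + 0.005056 = 88.621722
  S → negative
  Longitude: 95° + 7/60 + 4.3/3600 = 95 + 0.116667 + 0.001194 = 95.117861
  E → positive
Point 4:
  Lat: 79 + 30/60 + 42.36/3600 = 79.511767
  N ⇒ keep positive
  Longitude: 29′ + 50″ = 29.83333′; 173 + 29.83333/60 = 173.497222
  W ⇒ negate
Point 5:
  Latitude: 22′ + 41.7″ = 22.69500′; 86 + 22.69500/60 = 86.378250
  N ⇒ keep positive
  λ: 99 + 58/60 + 58.2/3600 = 99.982833
  E → positive

1. -29.82361, 2.32058
2. 76.21000, -0.71975
3. -88.62172, 95.11786
4. 79.51177, -173.49722
5. 86.37825, 99.98283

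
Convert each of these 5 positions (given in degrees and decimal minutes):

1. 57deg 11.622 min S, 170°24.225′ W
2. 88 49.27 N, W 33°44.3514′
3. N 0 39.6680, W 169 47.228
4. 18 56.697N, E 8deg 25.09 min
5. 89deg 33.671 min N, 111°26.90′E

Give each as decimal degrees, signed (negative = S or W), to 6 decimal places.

1. -57.193700, -170.403750
2. 88.821167, -33.739190
3. 0.661133, -169.787133
4. 18.944950, 8.418167
5. 89.561183, 111.448333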